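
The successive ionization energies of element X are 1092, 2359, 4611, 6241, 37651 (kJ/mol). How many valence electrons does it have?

4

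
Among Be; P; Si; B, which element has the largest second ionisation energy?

The second ionization energy removes an electron from the +1 ion. For each element: Be⁺ still has 1 valence electron; P⁺ still has 4 valence electrons; Si⁺ still has 3 valence electrons; B⁺ still has 2 valence electrons.
All are still removing valence electrons, so compare the +1 ions as you would atoms: IE_2 generally rises across a period (higher Z_eff) and falls down a group (larger shell), subject to the usual subshell exceptions.
Valence configurations: Be⁺ [He]2s¹, P⁺ [Ne]3s²3p², Si⁺ [Ne]3s²3p¹, B⁺ [He]2s².
Tabulated IE_2 (kJ/mol): Be 1757, P 1907, Si 1577, B 2427.
Putting it together, IE_2: Si < Be < P < B.

B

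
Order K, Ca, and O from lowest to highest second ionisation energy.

The second ionization energy removes an electron from the +1 ion. For each element: K⁺ is the bare [Ar] core; Ca⁺ still has 1 valence electron; O⁺ still has 5 valence electrons.
Usually core removal costs more than valence removal, but here the competition is close: a tightly held n=2 valence electron can cost more to remove than an n=3 core electron, so the actual values have to decide it.
Valence configurations: Ca⁺ [Ar]4s¹, O⁺ [He]2s²2p³.
Tabulated IE_2 (kJ/mol): K 3052, Ca 1145, O 3388.
Overall IE_2 order: Ca < K < O.

Ca < K < O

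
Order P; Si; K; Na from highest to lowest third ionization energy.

The third ionization energy removes an electron from the +2 ion. For each element: P²⁺ still has 3 valence electrons; Si²⁺ still has 2 valence electrons; K²⁺ is already 1 electron into the core; Na²⁺ is already 1 electron into the core.
Pulling an electron out of a noble-gas core costs far more than removing a remaining valence electron, so K and Na sit at the high end of IE_3.
Valence configurations: P²⁺ [Ne]3s²3p¹, Si²⁺ [Ne]3s².
P²⁺ loses a lone 3p electron whereas Si²⁺ must break into a filled 3s² pair, so IE_3(Si) > IE_3(P) even though P has the higher nuclear charge.
Tabulated IE_3 (kJ/mol): P 2914, Si 3232, K 4420, Na 6910.
Hence IE_3: P < Si < K < Na.

Na > K > Si > P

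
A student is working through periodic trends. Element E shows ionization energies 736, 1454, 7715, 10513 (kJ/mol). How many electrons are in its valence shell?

2

Look for the largest jump between consecutive ionization energies: IE3/IE2 ≈ 5.3, far larger than any earlier ratio.
That jump marks the point where a core electron is being removed. So the atom has 2 valence electrons.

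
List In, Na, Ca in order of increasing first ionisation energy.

Na, In, Ca

Na is in period 3, group 1; Ca is in period 4, group 2; In is in period 5, group 13.
Across a period the outer electron is held more tightly (higher IE₁); down a group it sits in a higher shell, more shielded, and comes off more easily.
A diagonal step moves right (one effect) and down (the opposite effect) at once.
In > Na: the two effects oppose for this pair; the across-period effect wins (558 vs 496 kJ/mol).
Ca > In: the two effects oppose for this pair; the down-group effect wins (590 vs 558 kJ/mol).
Tabulated first ionization energy (kJ/mol): Na 496, Ca 590, In 558.
So from lowest to highest: Na < In < Ca.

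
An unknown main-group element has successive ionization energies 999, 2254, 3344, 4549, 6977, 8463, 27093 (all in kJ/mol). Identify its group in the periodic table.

Look for the largest jump between consecutive ionization energies: IE7/IE6 ≈ 3.2, far larger than any earlier ratio.
That jump marks the point where a core electron is being removed. So the atom has 6 valence electrons.
A main-group element with 6 valence electrons is in group 16.

Group 16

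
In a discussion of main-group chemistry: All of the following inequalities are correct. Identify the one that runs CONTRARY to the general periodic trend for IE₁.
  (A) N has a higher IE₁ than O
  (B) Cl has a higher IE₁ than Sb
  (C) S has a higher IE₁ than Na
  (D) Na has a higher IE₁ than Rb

(A)

The general trend: IE₁ increases across a period and decreases down a group.
(A) N (period 2, group 15) vs O (period 2, group 16): the stated order contradicts the simple trend.
(B) Cl (period 3, group 17) vs Sb (period 5, group 15): the stated order agrees with the simple trend.
(C) S (period 3, group 16) vs Na (period 3, group 1): the stated order agrees with the simple trend.
(D) Na (period 3, group 1) vs Rb (period 5, group 1): the stated order agrees with the simple trend.
The exception is (A): pairing an electron in O's 2p⁴ costs repulsion energy, so O ionizes more easily than half-filled N (2p³).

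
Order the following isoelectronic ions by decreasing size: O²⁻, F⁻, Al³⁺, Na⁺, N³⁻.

All of these have 10 electrons, so size is governed by nuclear charge alone: the more protons, the stronger the pull on the same electron cloud, and the smaller the ion.
Nuclear charges: Al³⁺ (Z=13), Na⁺ (Z=11), F⁻ (Z=9), O²⁻ (Z=8), N³⁻ (Z=7).
Largest to smallest: N³⁻ > O²⁻ > F⁻ > Na⁺ > Al³⁺.

N³⁻ > O²⁻ > F⁻ > Na⁺ > Al³⁺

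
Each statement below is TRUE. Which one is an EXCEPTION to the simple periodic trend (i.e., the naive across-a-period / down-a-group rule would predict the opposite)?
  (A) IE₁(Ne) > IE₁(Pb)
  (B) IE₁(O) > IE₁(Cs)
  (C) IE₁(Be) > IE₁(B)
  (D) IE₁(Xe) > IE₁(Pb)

The general trend: first ionisation energy increases across a period and decreases down a group.
(A) Ne (period 2, group 18) vs Pb (period 6, group 14): the stated order agrees with the simple trend.
(B) O (period 2, group 16) vs Cs (period 6, group 1): the stated order agrees with the simple trend.
(C) Be (period 2, group 2) vs B (period 2, group 13): the stated order contradicts the simple trend.
(D) Xe (period 5, group 18) vs Pb (period 6, group 14): the stated order agrees with the simple trend.
The exception is (C): removing B's lone 2p electron is easier than breaking Be's filled 2s².

(C)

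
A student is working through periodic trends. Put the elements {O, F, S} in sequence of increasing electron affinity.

Adding an electron releases more energy for atoms nearer the top right (short of the noble gases).
Here both period and group differ, so the two effects have to be weighed against each other.
S > O: this pair runs against the simple trend — see the exception note.
F > S: both effects reinforce here, so F is clearly the higher of the two.
Note the exception: S has a higher electron affinity than O, contrary to the simple trend — the compact 2p subshell of O repels the added electron more than S's larger 3p does.
For reference (kJ/mol): O 141, F 328, S 200.
So from lowest to highest: O < S < F.

O, S, F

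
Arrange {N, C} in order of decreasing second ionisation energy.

The second ionization energy removes an electron from the +1 ion. For each element: N⁺ still has 4 valence electrons; C⁺ still has 3 valence electrons.
All are still removing valence electrons, so compare the +1 ions as you would atoms: IE_2 generally rises across a period (higher Z_eff) and falls down a group (larger shell), subject to the usual subshell exceptions.
Valence configurations: N⁺ [He]2s²2p², C⁺ [He]2s²2p¹.
Tabulated IE_2 (kJ/mol): N 2856, C 2353.
Putting it together, IE_2: C < N.

N > C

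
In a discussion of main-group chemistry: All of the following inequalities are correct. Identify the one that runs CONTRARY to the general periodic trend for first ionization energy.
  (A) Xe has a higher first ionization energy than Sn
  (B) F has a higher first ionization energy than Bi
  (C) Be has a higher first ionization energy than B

(C)

The general trend: first ionization energy increases across a period and decreases down a group.
(A) Xe (period 5, group 18) vs Sn (period 5, group 14): the stated order agrees with the simple trend.
(B) F (period 2, group 17) vs Bi (period 6, group 15): the stated order agrees with the simple trend.
(C) Be (period 2, group 2) vs B (period 2, group 13): the stated order contradicts the simple trend.
The exception is (C): removing B's lone 2p electron is easier than breaking Be's filled 2s².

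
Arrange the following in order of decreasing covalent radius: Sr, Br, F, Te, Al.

Across a period the added protons contract the valence shell; down a group each new principal shell makes the atom larger.
Here both period and group differ, so the two effects have to be weighed against each other.
Br > F: Br sits below F in group 17, so the down-group effect alone puts Br larger.
Al > Br: period and group pull opposite ways; the across-period shift dominates (126 vs 114 pm).
Te > Al: period and group pull opposite ways; the down-group shift dominates (136 vs 126 pm).
Sr > Te: Sr lies to the left of Te in period 5, so the across-period effect alone puts Sr larger.
For reference (pm): F 64, Al 126, Br 114, Sr 185, Te 136.
So from largest to smallest: Sr > Te > Al > Br > F.

Sr, Te, Al, Br, F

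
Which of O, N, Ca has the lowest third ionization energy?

N

IE_3 is the cost of taking one more electron from the +2 cation: O²⁺ still has 4 valence electrons; N²⁺ still has 3 valence electrons; Ca²⁺ is the bare [Ar] core.
Usually core removal costs more than valence removal, but here the competition is close: a tightly held n=2 valence electron can cost more to remove than an n=3 core electron, so the actual values have to decide it.
Valence configurations: O²⁺ [He]2s²2p², N²⁺ [He]2s²2p¹.
The numbers (kJ/mol): O 5300, N 4578, Ca 4912.
Putting it together, IE_3: N < Ca < O.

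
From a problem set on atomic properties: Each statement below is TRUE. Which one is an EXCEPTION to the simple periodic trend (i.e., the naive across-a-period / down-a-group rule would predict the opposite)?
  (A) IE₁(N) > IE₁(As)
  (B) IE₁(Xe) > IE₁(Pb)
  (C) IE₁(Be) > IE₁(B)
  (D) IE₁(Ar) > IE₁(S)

The general trend: first ionization energy increases across a period and decreases down a group.
(A) N (period 2, group 15) vs As (period 4, group 15): the stated order agrees with the simple trend.
(B) Xe (period 5, group 18) vs Pb (period 6, group 14): the stated order agrees with the simple trend.
(C) Be (period 2, group 2) vs B (period 2, group 13): the stated order contradicts the simple trend.
(D) Ar (period 3, group 18) vs S (period 3, group 16): the stated order agrees with the simple trend.
The exception is (C): removing B's lone 2p electron is easier than breaking Be's filled 2s².

(C)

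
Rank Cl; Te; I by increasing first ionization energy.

Te, I, Cl

IE₁ increases left→right with effective nuclear charge and decreases top→bottom as the valence shell moves farther out.
Neither a single period nor a single group — weigh both effects.
I > Te: both are in period 5; the period trend gives I the larger value.
Cl > I: they share group 17; the group trend gives Cl the larger value.
Tabulated first ionization energy (kJ/mol): Cl 1251, Te 869, I 1008.
So from lowest to highest: Te < I < Cl.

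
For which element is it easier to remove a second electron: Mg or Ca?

Ca

IE_2 is the cost of taking one more electron from the +1 cation: Mg⁺ still has 1 valence electron; Ca⁺ still has 1 valence electron.
All are still removing valence electrons, so compare the +1 ions as you would atoms: IE_2 generally rises across a period (higher Z_eff) and falls down a group (larger shell), subject to the usual subshell exceptions.
Valence configurations: Mg⁺ [Ne]3s¹, Ca⁺ [Ar]4s¹.
Approximate IE_2 values (kJ/mol): Mg 1451, Ca 1145.
Putting it together, IE_2: Ca < Mg.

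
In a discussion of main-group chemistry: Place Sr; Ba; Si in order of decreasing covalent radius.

Ba, Sr, Si

Si is in period 3, group 14; Sr is in period 5, group 2; Ba is in period 6, group 2.
Radius decreases left→right (rising Z_eff, same n) and increases top→bottom (higher n).
These span different periods and groups, so the two trends combine.
Sr > Si: relative to Si, both the across-period and down-group shifts push Sr's atomic radius up.
Ba > Sr: Ba sits below Sr in group 2, so the down-group effect alone puts Ba larger.
Tabulated atomic radius (pm): Si 116, Sr 185, Ba 196.
So from largest to smallest: Ba > Sr > Si.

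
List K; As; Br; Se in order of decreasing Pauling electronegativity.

EN rises left→right (higher Z_eff, smaller atoms) and falls top→bottom (larger, more shielded atoms).
All lie in period 4, so electronegativity increases left to right.
So from highest to lowest: Br > Se > As > K.

Br, Se, As, K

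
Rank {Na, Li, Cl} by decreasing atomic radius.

Li is in period 2, group 1; Na is in period 3, group 1; Cl is in period 3, group 17.
Across a period the added protons contract the valence shell; down a group each new principal shell makes the atom larger.
Here both period and group differ, so the two effects have to be weighed against each other.
Li > Cl: the two effects oppose for this pair; the across-period effect wins (133 vs 99 pm).
Na > Li: they share group 1; the group trend gives Na the larger value.
For reference (pm): Li 133, Na 155, Cl 99.
So from largest to smallest: Na > Li > Cl.

Na > Li > Cl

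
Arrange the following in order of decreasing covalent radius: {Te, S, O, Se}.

O is in period 2, group 16; S is in period 3, group 16; Se is in period 4, group 16; Te is in period 5, group 16.
Moving right in a period, electrons are added to the same shell under a stronger nuclear pull, so atoms get smaller; moving down, a new shell is opened and atoms get larger.
All are in group 16, so atomic radius increases down the group.
So from largest to smallest: Te > Se > S > O.

Te > Se > S > O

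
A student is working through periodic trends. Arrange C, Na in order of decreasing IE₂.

After 1 electron has been removed, what remains? C⁺ still has 3 valence electrons; Na⁺ is the bare [Ne] core.
Breaking into a closed-shell core is much more expensive than removing a leftover valence electron — Na has the largest IE_2 here.
Approximate IE_2 values (kJ/mol): C 2353, Na 4562.
Overall IE_2 order: C < Na.

Na > C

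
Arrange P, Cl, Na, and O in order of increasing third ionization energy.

The third ionization energy removes an electron from the +2 ion. For each element: P²⁺ still has 3 valence electrons; Cl²⁺ still has 5 valence electrons; Na²⁺ is already 1 electron into the core; O²⁺ still has 4 valence electrons.
Core electrons are held far more tightly than valence electrons, so Na tops the IE_3 order.
Valence configurations: P²⁺ [Ne]3s²3p¹, Cl²⁺ [Ne]3s²3p³, O²⁺ [He]2s²2p².
The numbers (kJ/mol): P 2914, Cl 3822, Na 6910, O 5300.
Putting it together, IE_3: P < Cl < O < Na.

P, Cl, O, Na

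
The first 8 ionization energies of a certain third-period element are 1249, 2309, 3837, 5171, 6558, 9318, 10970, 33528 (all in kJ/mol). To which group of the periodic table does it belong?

Group 17

Look for the largest jump between consecutive ionization energies: IE8/IE7 ≈ 3.1, far larger than any earlier ratio.
That jump marks the point where a core electron is being removed. So the atom has 7 valence electrons.
A main-group element with 7 valence electrons is in group 17.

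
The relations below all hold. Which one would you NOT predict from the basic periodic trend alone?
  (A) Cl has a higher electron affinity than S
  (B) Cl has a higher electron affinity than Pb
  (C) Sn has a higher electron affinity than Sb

(C)

The general trend: electron affinity increases across a period and decreases down a group.
(A) Cl (period 3, group 17) vs S (period 3, group 16): the stated order agrees with the simple trend.
(B) Cl (period 3, group 17) vs Pb (period 6, group 14): the stated order agrees with the simple trend.
(C) Sn (period 5, group 14) vs Sb (period 5, group 15): the stated order contradicts the simple trend.
The exception is (C): adding an electron to Sb's half-filled 5p³ is unfavourable, so Sn has the more exothermic EA.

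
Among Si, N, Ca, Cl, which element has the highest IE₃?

Ca

The third ionization energy removes an electron from the +2 ion. For each element: Si²⁺ still has 2 valence electrons; N²⁺ still has 3 valence electrons; Ca²⁺ is the bare [Ar] core; Cl²⁺ still has 5 valence electrons.
Breaking into a closed-shell core is much more expensive than removing a leftover valence electron — Ca has the largest IE_3 here.
Valence configurations: Si²⁺ [Ne]3s², N²⁺ [He]2s²2p¹, Cl²⁺ [Ne]3s²3p³.
Approximate IE_3 values (kJ/mol): Si 3232, N 4578, Ca 4912, Cl 3822.
Overall IE_3 order: Si < Cl < N < Ca.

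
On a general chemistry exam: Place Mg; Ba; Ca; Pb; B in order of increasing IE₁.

B is in period 2, group 13; Mg is in period 3, group 2; Ca is in period 4, group 2; Ba is in period 6, group 2; Pb is in period 6, group 14.
Across a period the outer electron is held more tightly (higher IE₁); down a group it sits in a higher shell, more shielded, and comes off more easily.
These span different periods and groups, so the two trends combine.
Ca > Ba: Ca sits above Ba in group 2, so the down-group effect alone puts Ca higher.
Pb > Ca: period and group pull opposite ways; the across-period shift dominates (716 vs 590 kJ/mol).
Mg > Pb: the two effects oppose for this pair; the down-group effect wins (738 vs 716 kJ/mol).
B > Mg: both effects reinforce here, so B is clearly the higher of the two.
Approximate values (kJ/mol): B 801, Mg 738, Ca 590, Ba 503, Pb 716.
So from lowest to highest: Ba < Ca < Pb < Mg < B.

Ba < Ca < Pb < Mg < B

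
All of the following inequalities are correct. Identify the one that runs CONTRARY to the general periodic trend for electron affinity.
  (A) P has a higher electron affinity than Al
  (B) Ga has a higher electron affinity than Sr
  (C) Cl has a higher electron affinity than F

The general trend: electron affinity increases across a period and decreases down a group.
(A) P (period 3, group 15) vs Al (period 3, group 13): the stated order agrees with the simple trend.
(B) Ga (period 4, group 13) vs Sr (period 5, group 2): the stated order agrees with the simple trend.
(C) Cl (period 3, group 17) vs F (period 2, group 17): the stated order contradicts the simple trend.
The exception is (C): F's small 2p subshell makes the incoming electron feel strong e⁻–e⁻ repulsion, so Cl actually releases more energy on gaining an electron.

(C)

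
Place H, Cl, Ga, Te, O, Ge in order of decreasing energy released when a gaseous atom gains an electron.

H is in period 1, group 1; O is in period 2, group 16; Cl is in period 3, group 17; Ga is in period 4, group 13; Ge is in period 4, group 14; Te is in period 5, group 16.
EA tends to increase across a period and decrease down a group, though the pattern is less regular than for IE or radius.
Neither a single period nor a single group — weigh both effects.
H > Ga: period and group pull opposite ways; the down-group shift dominates (73 vs 29 kJ/mol).
Ge > H: period and group pull opposite ways; the across-period shift dominates (119 vs 73 kJ/mol).
O > Ge: both effects reinforce here, so O is clearly the higher of the two.
Te > O: this pair runs against the simple trend — see the exception note.
Cl > Te: both effects reinforce here, so Cl is clearly the higher of the two.
Note the exception: Te has a higher electron affinity than O, contrary to the simple trend — O's compact 2p subshell gives strong electron–electron repulsion on the added electron.
Tabulated electron affinity (kJ/mol): H 73, O 141, Cl 349, Ga 29, Ge 119, Te 190.
So from highest to lowest: Cl > Te > O > Ge > H > Ga.

Cl > Te > O > Ge > H > Ga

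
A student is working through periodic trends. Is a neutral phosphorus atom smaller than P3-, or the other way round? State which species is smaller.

P

Forming P3- adds 3 electrons to P. More electron–electron repulsion in the same shell, with unchanged nuclear charge, lets the cloud expand.
An anion is larger than its parent atom: P3- > P.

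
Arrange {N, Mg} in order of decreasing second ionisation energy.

N, Mg

The second ionization energy removes an electron from the +1 ion. For each element: N⁺ still has 4 valence electrons; Mg⁺ still has 1 valence electron.
All are still removing valence electrons, so compare the +1 ions as you would atoms: IE_2 generally rises across a period (higher Z_eff) and falls down a group (larger shell), subject to the usual subshell exceptions.
Valence configurations: N⁺ [He]2s²2p², Mg⁺ [Ne]3s¹.
The numbers (kJ/mol): N 2856, Mg 1451.
Putting it together, IE_2: Mg < N.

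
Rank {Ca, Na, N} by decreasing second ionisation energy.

Na > N > Ca

The second ionization energy removes an electron from the +1 ion. For each element: Ca⁺ still has 1 valence electron; Na⁺ is the bare [Ne] core; N⁺ still has 4 valence electrons.
Core electrons are held far more tightly than valence electrons, so Na tops the IE_2 order.
Valence configurations: Ca⁺ [Ar]4s¹, N⁺ [He]2s²2p².
Tabulated IE_2 (kJ/mol): Ca 1145, Na 4562, N 2856.
Hence IE_2: Ca < N < Na.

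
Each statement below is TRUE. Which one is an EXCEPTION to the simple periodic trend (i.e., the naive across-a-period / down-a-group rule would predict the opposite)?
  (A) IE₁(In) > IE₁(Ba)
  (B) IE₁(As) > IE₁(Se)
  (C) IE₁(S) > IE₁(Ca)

(B)

The general trend: first ionisation energy increases across a period and decreases down a group.
(A) In (period 5, group 13) vs Ba (period 6, group 2): the stated order agrees with the simple trend.
(B) As (period 4, group 15) vs Se (period 4, group 16): the stated order contradicts the simple trend.
(C) S (period 3, group 16) vs Ca (period 4, group 2): the stated order agrees with the simple trend.
The exception is (B): Se (4p⁴) ionizes more easily than half-filled As (4p³).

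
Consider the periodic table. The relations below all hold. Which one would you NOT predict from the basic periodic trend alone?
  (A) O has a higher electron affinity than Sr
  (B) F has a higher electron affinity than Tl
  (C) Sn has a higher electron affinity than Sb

The general trend: electron affinity increases across a period and decreases down a group.
(A) O (period 2, group 16) vs Sr (period 5, group 2): the stated order agrees with the simple trend.
(B) F (period 2, group 17) vs Tl (period 6, group 13): the stated order agrees with the simple trend.
(C) Sn (period 5, group 14) vs Sb (period 5, group 15): the stated order contradicts the simple trend.
The exception is (C): adding an electron to Sb's half-filled 5p³ is unfavourable, so Sn has the more exothermic EA.

(C)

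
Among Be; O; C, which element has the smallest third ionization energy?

C

Consider each +2 ion: Be²⁺ is the bare [He] core; O²⁺ still has 4 valence electrons; C²⁺ still has 2 valence electrons.
Core electrons are held far more tightly than valence electrons, so Be tops the IE_3 order.
Valence configurations: O²⁺ [He]2s²2p², C²⁺ [He]2s².
Tabulated IE_3 (kJ/mol): Be 14849, O 5300, C 4620.
Putting it together, IE_3: C < O < Be.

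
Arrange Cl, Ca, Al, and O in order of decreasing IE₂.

After 1 electron has been removed, what remains? Cl⁺ still has 6 valence electrons; Ca⁺ still has 1 valence electron; Al⁺ still has 2 valence electrons; O⁺ still has 5 valence electrons.
All are still removing valence electrons, so compare the +1 ions as you would atoms: IE_2 generally rises across a period (higher Z_eff) and falls down a group (larger shell), subject to the usual subshell exceptions.
Valence configurations: Cl⁺ [Ne]3s²3p⁴, Ca⁺ [Ar]4s¹, Al⁺ [Ne]3s², O⁺ [He]2s²2p³.
Approximate IE_2 values (kJ/mol): Cl 2298, Ca 1145, Al 1817, O 3388.
Overall IE_2 order: Ca < Al < Cl < O.

O > Cl > Al > Ca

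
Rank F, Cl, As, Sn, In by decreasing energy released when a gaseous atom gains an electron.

Cl, F, Sn, As, In

F is in period 2, group 17; Cl is in period 3, group 17; As is in period 4, group 15; In is in period 5, group 13; Sn is in period 5, group 14.
Electron affinity generally becomes more exothermic across a period toward the halogens and less exothermic down a group.
These span different periods and groups, so the two trends combine.
As > In: relative to In, both the across-period and down-group shifts push As's electron affinity up.
Sn > As: this pair runs against the simple trend — see the exception note.
F > Sn: both effects reinforce here, so F is clearly the higher of the two.
Cl > F: this pair runs against the simple trend — see the exception note.
Note the exception: Sn has a higher electron affinity than As, contrary to the simple trend — adding an electron to As's half-filled np³ subshell costs electron-pairing energy.
Note the exception: Cl has a higher electron affinity than F, contrary to the simple trend — F's small 2p subshell makes the incoming electron feel strong e⁻–e⁻ repulsion, so Cl actually releases more energy on gaining an electron.
Approximate values (kJ/mol): F 328, Cl 349, As 78, In 29, Sn 107.
So from highest to lowest: Cl > F > Sn > As > In.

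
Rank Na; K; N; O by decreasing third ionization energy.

The third ionization energy removes an electron from the +2 ion. For each element: Na²⁺ is already 1 electron into the core; K²⁺ is already 1 electron into the core; N²⁺ still has 3 valence electrons; O²⁺ still has 4 valence electrons.
Usually core removal costs more than valence removal, but here the competition is close: a tightly held n=2 valence electron can cost more to remove than an n=3 core electron, so the actual values have to decide it.
Valence configurations: N²⁺ [He]2s²2p¹, O²⁺ [He]2s²2p².
Tabulated IE_3 (kJ/mol): Na 6910, K 4420, N 4578, O 5300.
Putting it together, IE_3: K < N < O < Na.

Na > O > N > K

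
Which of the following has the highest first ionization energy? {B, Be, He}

He

He is in period 1, group 18; Be is in period 2, group 2; B is in period 2, group 13.
Across a period the outer electron is held more tightly (higher IE₁); down a group it sits in a higher shell, more shielded, and comes off more easily.
Here both period and group differ, so the two effects have to be weighed against each other.
Be > B: this pair runs against the simple trend — see the exception note.
He > Be: both effects reinforce here, so He is clearly the higher of the two.
Note the exception: Be has a higher first ionization energy than B, contrary to the simple trend — removing B's lone 2p electron is easier than breaking Be's filled 2s².
Approximate values (kJ/mol): He 2372, Be 900, B 801.
The highest first ionization energy among these belongs to He.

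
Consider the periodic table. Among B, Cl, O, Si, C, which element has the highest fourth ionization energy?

Consider each +3 ion: B³⁺ is the bare [He] core; Cl³⁺ still has 4 valence electrons; O³⁺ still has 3 valence electrons; Si³⁺ still has 1 valence electron; C³⁺ still has 1 valence electron.
Pulling an electron out of a noble-gas core costs far more than removing a remaining valence electron, so B sits at the high end of IE_4.
Valence configurations: Cl³⁺ [Ne]3s²3p², O³⁺ [He]2s²2p¹, Si³⁺ [Ne]3s¹, C³⁺ [He]2s¹.
The numbers (kJ/mol): B 25026, Cl 5159, O 7469, Si 4356, C 6223.
Hence IE_4: Si < Cl < C < O < B.

B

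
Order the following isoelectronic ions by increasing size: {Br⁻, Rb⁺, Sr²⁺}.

Sr²⁺, Rb⁺, Br⁻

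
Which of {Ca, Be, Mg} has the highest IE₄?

Be

Consider each +3 ion: Ca³⁺ is already 1 electron into the core; Be³⁺ is already 1 electron into the core; Mg³⁺ is already 1 electron into the core.
All of these are removing an electron from a noble-gas core or deeper; the smaller core (lower principal quantum number) is held far more tightly, and within a period the higher nuclear charge binds the same core more tightly.
The numbers (kJ/mol): Ca 6491, Be 21007, Mg 10543.
Putting it together, IE_4: Ca < Mg < Be.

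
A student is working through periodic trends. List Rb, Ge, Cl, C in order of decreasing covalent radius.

Atomic radius shrinks across a period as nuclear charge pulls the same shell inward, and grows down a group as new shells are added.
Here both period and group differ, so the two effects have to be weighed against each other.
Cl > C: period and group pull opposite ways; the down-group shift dominates (99 vs 75 pm).
Ge > Cl: relative to Cl, both the across-period and down-group shifts push Ge's atomic radius up.
Rb > Ge: both effects reinforce here, so Rb is clearly the larger of the two.
For reference (pm): C 75, Cl 99, Ge 121, Rb 210.
So from largest to smallest: Rb > Ge > Cl > C.

Rb > Ge > Cl > C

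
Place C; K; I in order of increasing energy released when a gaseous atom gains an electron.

K < C < I

C is in period 2, group 14; K is in period 4, group 1; I is in period 5, group 17.
Atoms with high Z_eff and room in the valence shell (especially the halogens) have the most exothermic electron affinities.
Neither a single period nor a single group — weigh both effects.
C > K: both effects reinforce here, so C is clearly the higher of the two.
I > C: the two effects oppose for this pair; the across-period effect wins (295 vs 122 kJ/mol).
Approximate values (kJ/mol): C 122, K 48, I 295.
So from lowest to highest: K < C < I.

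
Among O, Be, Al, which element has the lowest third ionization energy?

The third ionization energy removes an electron from the +2 ion. For each element: O²⁺ still has 4 valence electrons; Be²⁺ is the bare [He] core; Al²⁺ still has 1 valence electron.
Pulling an electron out of a noble-gas core costs far more than removing a remaining valence electron, so Be sits at the high end of IE_3.
Valence configurations: O²⁺ [He]2s²2p², Al²⁺ [Ne]3s¹.
Tabulated IE_3 (kJ/mol): O 5300, Be 14849, Al 2745.
Overall IE_3 order: Al < O < Be.

Al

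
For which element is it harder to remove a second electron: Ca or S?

S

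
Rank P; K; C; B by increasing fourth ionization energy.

P, K, C, B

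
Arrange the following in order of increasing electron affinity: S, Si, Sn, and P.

P < Sn < Si < S

Atoms with high Z_eff and room in the valence shell (especially the halogens) have the most exothermic electron affinities.
These span different periods and groups, so the two trends combine.
Sn > P: this pair runs against the simple trend — see the exception note.
Si > Sn: they share group 14; the group trend gives Si the larger value.
S > Si: S lies to the right of Si in period 3, so the across-period effect alone puts S higher.
Note the exception: Sn has a higher electron affinity than P, contrary to the simple trend — adding an electron to P's half-filled np³ subshell costs electron-pairing energy.
Note the exception: Si has a higher electron affinity than P, contrary to the simple trend — adding an electron to P's half-filled 3p³ is unfavourable, so Si (3p²) has the more exothermic EA.
For reference (kJ/mol): Si 134, P 72, S 200, Sn 107.
So from lowest to highest: P < Sn < Si < S.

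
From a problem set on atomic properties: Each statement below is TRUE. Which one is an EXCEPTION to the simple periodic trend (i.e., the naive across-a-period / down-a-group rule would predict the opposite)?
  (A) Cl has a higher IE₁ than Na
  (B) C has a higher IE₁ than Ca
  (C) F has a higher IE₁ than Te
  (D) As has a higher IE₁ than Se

(D)

The general trend: IE₁ increases across a period and decreases down a group.
(A) Cl (period 3, group 17) vs Na (period 3, group 1): the stated order agrees with the simple trend.
(B) C (period 2, group 14) vs Ca (period 4, group 2): the stated order agrees with the simple trend.
(C) F (period 2, group 17) vs Te (period 5, group 16): the stated order agrees with the simple trend.
(D) As (period 4, group 15) vs Se (period 4, group 16): the stated order contradicts the simple trend.
The exception is (D): Se (4p⁴) ionizes more easily than half-filled As (4p³).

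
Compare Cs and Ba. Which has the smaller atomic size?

Ba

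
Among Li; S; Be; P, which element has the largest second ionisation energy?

The second ionization energy removes an electron from the +1 ion. For each element: Li⁺ is the bare [He] core; S⁺ still has 5 valence electrons; Be⁺ still has 1 valence electron; P⁺ still has 4 valence electrons.
Core electrons are held far more tightly than valence electrons, so Li tops the IE_2 order.
Valence configurations: S⁺ [Ne]3s²3p³, Be⁺ [He]2s¹, P⁺ [Ne]3s²3p².
Approximate IE_2 values (kJ/mol): Li 7298, S 2252, Be 1757, P 1907.
Overall IE_2 order: Be < P < S < Li.

Li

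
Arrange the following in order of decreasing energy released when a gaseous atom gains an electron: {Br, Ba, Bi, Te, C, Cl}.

Cl > Br > Te > C > Bi > Ba

C is in period 2, group 14; Cl is in period 3, group 17; Br is in period 4, group 17; Te is in period 5, group 16; Ba is in period 6, group 2; Bi is in period 6, group 15.
Adding an electron releases more energy for atoms nearer the top right (short of the noble gases).
Here both period and group differ, so the two effects have to be weighed against each other.
Bi > Ba: Bi lies to the right of Ba in period 6, so the across-period effect alone puts Bi higher.
C > Bi: the two effects oppose for this pair; the down-group effect wins (122 vs 91 kJ/mol).
Te > C: the two effects oppose for this pair; the across-period effect wins (190 vs 122 kJ/mol).
Br > Te: relative to Te, both the across-period and down-group shifts push Br's electron affinity up.
Cl > Br: Cl sits above Br in group 17, so the down-group effect alone puts Cl higher.
Tabulated electron affinity (kJ/mol): C 122, Cl 349, Br 325, Te 190, Ba 14, Bi 91.
So from highest to lowest: Cl > Br > Te > C > Bi > Ba.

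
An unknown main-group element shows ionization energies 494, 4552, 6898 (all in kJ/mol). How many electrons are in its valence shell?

1

Look for the largest jump between consecutive ionization energies: IE2/IE1 ≈ 9.2, far larger than any earlier ratio.
That jump marks the point where a core electron is being removed. So the atom has 1 valence electron.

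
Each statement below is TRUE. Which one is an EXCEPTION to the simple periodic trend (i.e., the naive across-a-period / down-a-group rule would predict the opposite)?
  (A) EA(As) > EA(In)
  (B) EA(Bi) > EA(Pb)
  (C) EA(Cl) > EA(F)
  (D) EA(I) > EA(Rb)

(C)

The general trend: electron affinity increases across a period and decreases down a group.
(A) As (period 4, group 15) vs In (period 5, group 13): the stated order agrees with the simple trend.
(B) Bi (period 6, group 15) vs Pb (period 6, group 14): the stated order agrees with the simple trend.
(C) Cl (period 3, group 17) vs F (period 2, group 17): the stated order contradicts the simple trend.
(D) I (period 5, group 17) vs Rb (period 5, group 1): the stated order agrees with the simple trend.
The exception is (C): F's small 2p subshell makes the incoming electron feel strong e⁻–e⁻ repulsion, so Cl actually releases more energy on gaining an electron.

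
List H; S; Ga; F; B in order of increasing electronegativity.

H is in period 1, group 1; B is in period 2, group 13; F is in period 2, group 17; S is in period 3, group 16; Ga is in period 4, group 13.
Electronegativity increases across a period and decreases down a group, tracking effective nuclear charge and atomic size.
These span different periods and groups, so the two trends combine.
B > Ga: B sits above Ga in group 13, so the down-group effect alone puts B higher.
H > B: the two effects oppose for this pair; the down-group effect wins (2.20 vs 2.04).
S > H: the two effects oppose for this pair; the across-period effect wins (2.58 vs 2.20).
F > S: relative to S, both the across-period and down-group shifts push F's electronegativity up.
For reference (Pauling): H 2.20, B 2.04, F 3.98, S 2.58, Ga 1.81.
So from lowest to highest: Ga < B < H < S < F.

Ga, B, H, S, F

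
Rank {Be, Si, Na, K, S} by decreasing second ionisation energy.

After 1 electron has been removed, what remains? Be⁺ still has 1 valence electron; Si⁺ still has 3 valence electrons; Na⁺ is the bare [Ne] core; K⁺ is the bare [Ar] core; S⁺ still has 5 valence electrons.
Core electrons are held far more tightly than valence electrons, so K and Na top the IE_2 order.
Valence configurations: Be⁺ [He]2s¹, Si⁺ [Ne]3s²3p¹, S⁺ [Ne]3s²3p³.
The numbers (kJ/mol): Be 1757, Si 1577, Na 4562, K 3052, S 2252.
Hence IE_2: Si < Be < S < K < Na.

Na > K > S > Be > Si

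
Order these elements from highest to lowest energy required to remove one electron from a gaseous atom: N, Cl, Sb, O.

N, O, Cl, Sb

N is in period 2, group 15; O is in period 2, group 16; Cl is in period 3, group 17; Sb is in period 5, group 15.
IE₁ increases left→right with effective nuclear charge and decreases top→bottom as the valence shell moves farther out.
Neither a single period nor a single group — weigh both effects.
Cl > Sb: both effects reinforce here, so Cl is clearly the higher of the two.
O > Cl: the two effects oppose for this pair; the down-group effect wins (1314 vs 1251 kJ/mol).
N > O: this pair runs against the simple trend — see the exception note.
Note the exception: N has a higher first ionization energy than O, contrary to the simple trend — pairing an electron in O's 2p⁴ costs repulsion energy, so O ionizes more easily than half-filled N (2p³).
Tabulated first ionization energy (kJ/mol): N 1402, O 1314, Cl 1251, Sb 831.
So from highest to lowest: N > O > Cl > Sb.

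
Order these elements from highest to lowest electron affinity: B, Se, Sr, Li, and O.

Se > O > Li > B > Sr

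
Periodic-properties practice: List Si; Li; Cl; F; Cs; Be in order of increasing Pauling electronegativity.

Cs < Li < Be < Si < Cl < F

Li is in period 2, group 1; Be is in period 2, group 2; F is in period 2, group 17; Si is in period 3, group 14; Cl is in period 3, group 17; Cs is in period 6, group 1.
Smaller atoms with higher effective nuclear charge are more electronegative.
Here both period and group differ, so the two effects have to be weighed against each other.
Li > Cs: they share group 1; the group trend gives Li the larger value.
Be > Li: both are in period 2; the period trend gives Be the larger value.
Si > Be: the two effects oppose for this pair; the across-period effect wins (1.90 vs 1.57).
Cl > Si: Cl lies to the right of Si in period 3, so the across-period effect alone puts Cl higher.
F > Cl: they share group 17; the group trend gives F the larger value.
For reference (Pauling): Li 0.98, Be 1.57, F 3.98, Si 1.90, Cl 3.16, Cs 0.79.
So from lowest to highest: Cs < Li < Be < Si < Cl < F.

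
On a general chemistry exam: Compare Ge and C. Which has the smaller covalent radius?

C is in period 2, group 14; Ge is in period 4, group 14.
Moving right in a period, electrons are added to the same shell under a stronger nuclear pull, so atoms get smaller; moving down, a new shell is opened and atoms get larger.
All are in group 14, so atomic radius increases down the group.
So C has the smaller covalent radius (C < Ge).

C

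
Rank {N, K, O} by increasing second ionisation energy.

IE_2 is the cost of taking one more electron from the +1 cation: N⁺ still has 4 valence electrons; K⁺ is the bare [Ar] core; O⁺ still has 5 valence electrons.
Usually core removal costs more than valence removal, but here the competition is close: a tightly held n=2 valence electron can cost more to remove than an n=3 core electron, so the actual values have to decide it.
Valence configurations: N⁺ [He]2s²2p², O⁺ [He]2s²2p³.
The numbers (kJ/mol): N 2856, K 3052, O 3388.
So the second ionization energies run N < K < O.

N < K < O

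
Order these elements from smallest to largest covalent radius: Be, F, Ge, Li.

F < Be < Ge < Li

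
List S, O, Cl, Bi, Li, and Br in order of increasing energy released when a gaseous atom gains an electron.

Li is in period 2, group 1; O is in period 2, group 16; S is in period 3, group 16; Cl is in period 3, group 17; Br is in period 4, group 17; Bi is in period 6, group 15.
Electron affinity generally becomes more exothermic across a period toward the halogens and less exothermic down a group.
Neither a single period nor a single group — weigh both effects.
Bi > Li: period and group pull opposite ways; the across-period shift dominates (91 vs 60 kJ/mol).
O > Bi: both effects reinforce here, so O is clearly the higher of the two.
S > O: this pair runs against the simple trend — see the exception note.
Br > S: period and group pull opposite ways; the across-period shift dominates (325 vs 200 kJ/mol).
Cl > Br: Cl sits above Br in group 17, so the down-group effect alone puts Cl higher.
Note the exception: S has a higher electron affinity than O, contrary to the simple trend — the compact 2p subshell of O repels the added electron more than S's larger 3p does.
For reference (kJ/mol): Li 60, O 141, S 200, Cl 349, Br 325, Bi 91.
So from lowest to highest: Li < Bi < O < S < Br < Cl.

Li < Bi < O < S < Br < Cl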